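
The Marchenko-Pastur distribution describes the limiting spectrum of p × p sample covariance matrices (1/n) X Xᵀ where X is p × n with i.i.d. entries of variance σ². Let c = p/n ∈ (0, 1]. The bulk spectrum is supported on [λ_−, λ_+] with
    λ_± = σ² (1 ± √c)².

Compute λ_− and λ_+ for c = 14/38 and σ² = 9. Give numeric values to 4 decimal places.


c = 14/38 = 0.368421; √c = 0.606977.
λ_− = σ² (1 − √c)² = 9 · (1 − 0.606977)² = 9 · (0.393023)² = 1.390204.
λ_+ = σ² (1 + √c)² = 9 · (1 + 0.606977)² = 9 · (1.606977)² = 23.241375.

Rounded to 4 decimal places: λ_− ≈ 1.3902, λ_+ ≈ 23.2414.


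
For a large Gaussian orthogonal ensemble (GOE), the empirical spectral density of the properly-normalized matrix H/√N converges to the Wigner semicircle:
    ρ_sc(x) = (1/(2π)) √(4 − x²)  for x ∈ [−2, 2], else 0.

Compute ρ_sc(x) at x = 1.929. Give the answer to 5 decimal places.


ρ_sc(x) = (1/(2π)) √(4 − x²). With x = 1.929:
  4 − x² = 4 − (1.929)² = 4 − 3.721041 = 0.278959.
  √(4 − x²) = 0.528166.
  1/(2π) = 0.159155.
  ρ_sc(1.929) = 0.159155 · 0.528166 = 0.084060.

Rounded to 5 decimal places: ρ_sc(1.929) ≈ 0.08406.


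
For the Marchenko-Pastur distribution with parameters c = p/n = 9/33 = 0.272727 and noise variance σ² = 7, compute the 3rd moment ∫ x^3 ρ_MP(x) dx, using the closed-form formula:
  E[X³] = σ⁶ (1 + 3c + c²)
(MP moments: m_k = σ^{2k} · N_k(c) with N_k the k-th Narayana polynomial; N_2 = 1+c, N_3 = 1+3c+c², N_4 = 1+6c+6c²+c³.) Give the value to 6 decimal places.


E[X³] = σ⁶ (1 + 3c + c²) (third MP moment). With σ² = 7 (so σ⁶ = 343) and c = 9/33 = 0.272727: E[X³] = 343 · (1 + 3·0.272727 + (0.272727)²) = 343 · 1.892562.

So E[X^3] = 649.148760.


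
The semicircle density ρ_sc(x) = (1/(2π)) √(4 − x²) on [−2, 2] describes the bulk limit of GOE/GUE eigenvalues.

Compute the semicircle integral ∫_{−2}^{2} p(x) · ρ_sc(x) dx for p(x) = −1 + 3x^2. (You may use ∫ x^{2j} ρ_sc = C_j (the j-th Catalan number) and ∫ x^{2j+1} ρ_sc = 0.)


Write p(x) = Σ a_i x^i, split into monomials and integrate each against ρ_sc separately.
Using ∫ x^{2j} ρ_sc = C_j = (1/(j+1)) C(2j, j) (Catalan numbers) and ∫ x^{2j+1} ρ_sc = 0 (odd monomials vanish by symmetry):
  i = 0 (even): a_0 · C_{0} = -1 · 1 = -1
  i = 2 (even): a_2 · C_{1} = 3 · 1 = 3

Summing the contributions: ∫_{−2}^{2} p(x) ρ_sc(x) dx = (-1) + 3 = 2.


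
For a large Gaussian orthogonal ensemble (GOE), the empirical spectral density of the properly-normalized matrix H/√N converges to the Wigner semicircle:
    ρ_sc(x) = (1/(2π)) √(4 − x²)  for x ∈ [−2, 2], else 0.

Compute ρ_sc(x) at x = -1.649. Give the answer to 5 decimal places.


ρ_sc(x) = (1/(2π)) √(4 − x²). With x = -1.649:
  4 − x² = 4 − (-1.649)² = 4 − 2.719201 = 1.280799.
  √(4 − x²) = 1.131724.
  1/(2π) = 0.159155.
  ρ_sc(-1.649) = 0.159155 · 1.131724 = 0.180119.

Rounded to 5 decimal places: ρ_sc(-1.649) ≈ 0.18012.


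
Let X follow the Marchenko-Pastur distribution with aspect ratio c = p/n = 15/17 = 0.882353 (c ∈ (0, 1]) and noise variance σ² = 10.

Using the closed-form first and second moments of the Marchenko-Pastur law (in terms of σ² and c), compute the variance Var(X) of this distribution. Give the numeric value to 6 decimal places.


Recall the MP moments m_1 = E[X] = σ² and m_2 = E[X²] = σ⁴ (1 + c).
m_1 = E[X] = σ² = 10, so m_1² = 100.
m_2 = E[X²] = σ⁴ (1 + c) = 100 · (1 + 0.882353) = 100 · 1.882353 = 188.235294.
(Note m_2 − m_1² simplifies to c · σ⁴ = 0.882353 · 100.)

Var(X) = m_2 − m_1² = 188.235294 − 100 = 88.235294.


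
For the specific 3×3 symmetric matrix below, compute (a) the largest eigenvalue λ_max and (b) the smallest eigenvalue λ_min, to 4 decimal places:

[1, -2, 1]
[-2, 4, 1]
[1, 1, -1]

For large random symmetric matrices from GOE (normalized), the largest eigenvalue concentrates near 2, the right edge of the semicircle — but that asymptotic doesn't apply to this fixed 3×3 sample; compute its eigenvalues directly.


Since M is real symmetric, all three eigenvalues are real; they are the roots of det(λI − M) = λ³ − (tr M) λ² + s λ − det M, where s is the sum of the principal 2×2 minors.
tr M = 1 + 4 + (-1) = 4.
s = (1·4 − (-2)²) + (1·(-1) − 1²) + (4·(-1) − 1²) = 0 + (-2) + (-5) = -7.
det M (expand along row 1) = 1·(-5) − (-2)·1 + 1·(-6) = -9.
Characteristic polynomial: λ³ − 4λ² − 7λ + 9 = 0.
Substitute λ = y + (tr M)/3 = y + 1.333333 to remove the quadratic term: y³ + p·y + q = 0 with p = s − (tr M)²/3 = -12.333333 and q = −2(tr M)³/27 + (tr M)·s/3 − det M = -5.074074.
Three real roots ⇒ use the trigonometric (Viète) form: r = 2√(−p/3) = 4.055175, φ = arccos(3q/(p·r)) = arccos(0.304360) = 1.261530 rad.
y_k = r·cos(φ/3 − 2πk/3) for k = 0, 1, 2 gives y = 3.701892, -0.417304, -3.284588.
λ_k = y_k + 1.333333 gives λ = 5.0352, 0.9160, -1.9513 (check: the sum is 4.0000 = tr M).

Hence λ_max = 5.0352 and λ_min = -1.9513.


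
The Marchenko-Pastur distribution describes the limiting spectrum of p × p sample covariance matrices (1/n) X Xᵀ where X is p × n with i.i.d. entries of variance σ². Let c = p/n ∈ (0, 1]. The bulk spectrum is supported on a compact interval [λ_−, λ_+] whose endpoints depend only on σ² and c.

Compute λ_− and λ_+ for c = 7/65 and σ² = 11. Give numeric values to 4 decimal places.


c = 7/65 = 0.107692; √c = 0.328165.
λ_− = σ² (1 − √c)² = 11 · (1 − 0.328165)² = 11 · (0.671835)² = 4.964984.
λ_+ = σ² (1 + √c)² = 11 · (1 + 0.328165)² = 11 · (1.328165)² = 19.404247.

Rounded to 4 decimal places: λ_− ≈ 4.9650, λ_+ ≈ 19.4042.


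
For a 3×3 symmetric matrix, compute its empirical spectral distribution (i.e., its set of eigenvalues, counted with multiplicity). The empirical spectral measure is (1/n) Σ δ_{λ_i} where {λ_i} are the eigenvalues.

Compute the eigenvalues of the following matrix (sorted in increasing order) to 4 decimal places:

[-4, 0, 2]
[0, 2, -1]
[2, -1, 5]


Since M is real symmetric, all three eigenvalues are real; they are the roots of det(λI − M) = λ³ − (tr M) λ² + s λ − det M, where s is the sum of the principal 2×2 minors.
tr M = -4 + 2 + 5 = 3.
s = ((-4)·2 − 0²) + ((-4)·5 − 2²) + (2·5 − (-1)²) = -8 + (-24) + 9 = -23.
det M (expand along row 1) = (-4)·9 − 0·2 + 2·(-4) = -44.
Characteristic polynomial: λ³ − 3λ² − 23λ + 44 = 0.
Substitute λ = y + (tr M)/3 = y + 1.000000 to remove the quadratic term: y³ + p·y + q = 0 with p = s − (tr M)²/3 = -26.000000 and q = −2(tr M)³/27 + (tr M)·s/3 − det M = 19.000000.
Three real roots ⇒ use the trigonometric (Viète) form: r = 2√(−p/3) = 5.887841, φ = arccos(3q/(p·r)) = arccos(-0.372345) = 1.952331 rad.
y_k = r·cos(φ/3 − 2πk/3) for k = 0, 1, 2 gives y = 4.684445, 0.746788, -5.431232.
λ_k = y_k + 1.000000 gives λ = 5.6844, 1.7468, -4.4312 (check: the sum is 3.0000 = tr M).

Eigenvalues sorted in increasing order: [-4.4312, 1.7468, 5.6844].


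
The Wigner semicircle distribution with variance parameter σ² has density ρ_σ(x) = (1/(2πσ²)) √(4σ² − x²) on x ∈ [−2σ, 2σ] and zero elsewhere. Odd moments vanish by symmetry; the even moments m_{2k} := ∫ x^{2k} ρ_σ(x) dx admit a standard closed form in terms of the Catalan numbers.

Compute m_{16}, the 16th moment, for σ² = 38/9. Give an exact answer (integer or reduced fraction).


By the scaled semicircle moment identity, m_{2k} = σ^{2k} · C_k with k = 8.
C_8 = (1/(k+1)) · C(2k, k) = (1/9) · C(16, 8) = (1/9) · 12870 = 1430.
σ^{2k} = (σ²)^k = (38/9)^8 = 4347792138496/43046721.

Therefore m_{16} = σ^{16} · C_8 = (4347792138496/43046721) · 1430 = 6217342758049280/43046721.


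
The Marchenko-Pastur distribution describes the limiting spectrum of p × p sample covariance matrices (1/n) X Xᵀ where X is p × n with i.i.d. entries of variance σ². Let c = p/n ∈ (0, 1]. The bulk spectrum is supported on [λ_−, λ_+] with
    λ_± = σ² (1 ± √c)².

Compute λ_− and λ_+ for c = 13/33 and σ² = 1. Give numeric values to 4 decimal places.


c = 13/33 = 0.393939; √c = 0.627646.
λ_− = σ² (1 − √c)² = 1 · (1 − 0.627646)² = 1 · (0.372354)² = 0.138648.
λ_+ = σ² (1 + √c)² = 1 · (1 + 0.627646)² = 1 · (1.627646)² = 2.649231.

Rounded to 4 decimal places: λ_− ≈ 0.1386, λ_+ ≈ 2.6492.


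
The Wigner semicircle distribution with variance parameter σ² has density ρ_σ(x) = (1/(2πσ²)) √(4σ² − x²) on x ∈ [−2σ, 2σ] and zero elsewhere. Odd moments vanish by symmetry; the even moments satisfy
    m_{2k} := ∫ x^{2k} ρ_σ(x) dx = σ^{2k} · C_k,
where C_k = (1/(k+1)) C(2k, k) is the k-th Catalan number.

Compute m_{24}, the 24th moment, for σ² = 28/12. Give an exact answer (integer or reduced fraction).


By the scaled semicircle moment identity, m_{2k} = σ^{2k} · C_k with k = 12.
C_12 = (1/(k+1)) · C(2k, k) = (1/13) · C(24, 12) = (1/13) · 2704156 = 208012.
σ^{2k} = (σ²)^k = (28/12)^12 = 13841287201/531441.

Therefore m_{24} = σ^{24} · C_12 = (13841287201/531441) · 208012 = 2879153833254412/531441.


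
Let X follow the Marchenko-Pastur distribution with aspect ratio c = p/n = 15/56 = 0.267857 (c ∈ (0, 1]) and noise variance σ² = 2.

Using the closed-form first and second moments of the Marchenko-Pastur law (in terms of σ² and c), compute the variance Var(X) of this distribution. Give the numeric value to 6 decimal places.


Recall the MP moments m_1 = E[X] = σ² and m_2 = E[X²] = σ⁴ (1 + c).
m_1 = E[X] = σ² = 2, so m_1² = 4.
m_2 = E[X²] = σ⁴ (1 + c) = 4 · (1 + 0.267857) = 4 · 1.267857 = 5.071429.
(Note m_2 − m_1² simplifies to c · σ⁴ = 0.267857 · 4.)

Var(X) = m_2 − m_1² = 5.071429 − 4 = 1.071429.


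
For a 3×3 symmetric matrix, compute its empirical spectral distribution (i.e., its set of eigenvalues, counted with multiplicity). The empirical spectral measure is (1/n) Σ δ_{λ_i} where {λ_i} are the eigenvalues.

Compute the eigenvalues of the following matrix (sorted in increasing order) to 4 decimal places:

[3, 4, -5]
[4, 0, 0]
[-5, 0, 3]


Since M is real symmetric, all three eigenvalues are real; they are the roots of det(λI − M) = λ³ − (tr M) λ² + s λ − det M, where s is the sum of the principal 2×2 minors.
tr M = 3 + 0 + 3 = 6.
s = (3·0 − 4²) + (3·3 − (-5)²) + (0·3 − 0²) = -16 + (-16) + 0 = -32.
det M (expand along row 1) = 3·0 − 4·12 + (-5)·0 = -48.
Characteristic polynomial: λ³ − 6λ² − 32λ + 48 = 0.
Substitute λ = y + (tr M)/3 = y + 2.000000 to remove the quadratic term: y³ + p·y + q = 0 with p = s − (tr M)²/3 = -44.000000 and q = −2(tr M)³/27 + (tr M)·s/3 − det M = -32.000000.
Three real roots ⇒ use the trigonometric (Viète) form: r = 2√(−p/3) = 7.659417, φ = arccos(3q/(p·r)) = arccos(0.284854) = 1.281942 rad.
y_k = r·cos(φ/3 − 2πk/3) for k = 0, 1, 2 gives y = 6.970699, -0.736347, -6.234352.
λ_k = y_k + 2.000000 gives λ = 8.9707, 1.2637, -4.2344 (check: the sum is 6.0000 = tr M).

Eigenvalues sorted in increasing order: [-4.2344, 1.2637, 8.9707].


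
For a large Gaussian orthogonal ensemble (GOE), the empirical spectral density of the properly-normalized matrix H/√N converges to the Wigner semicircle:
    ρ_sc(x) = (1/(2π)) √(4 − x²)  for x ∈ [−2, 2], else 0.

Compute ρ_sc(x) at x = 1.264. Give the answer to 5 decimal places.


ρ_sc(x) = (1/(2π)) √(4 − x²). With x = 1.264:
  4 − x² = 4 − (1.264)² = 4 − 1.597696 = 2.402304.
  √(4 − x²) = 1.549937.
  1/(2π) = 0.159155.
  ρ_sc(1.264) = 0.159155 · 1.549937 = 0.246680.

Rounded to 5 decimal places: ρ_sc(1.264) ≈ 0.24668.


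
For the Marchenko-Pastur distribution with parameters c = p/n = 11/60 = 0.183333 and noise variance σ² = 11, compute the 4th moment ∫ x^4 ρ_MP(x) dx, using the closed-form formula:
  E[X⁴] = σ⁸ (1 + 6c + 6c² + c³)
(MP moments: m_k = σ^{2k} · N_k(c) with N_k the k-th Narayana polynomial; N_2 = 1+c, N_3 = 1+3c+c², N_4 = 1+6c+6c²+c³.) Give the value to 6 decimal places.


E[X⁴] = σ⁸ (1 + 6c + 6c² + c³) (fourth MP moment). With σ² = 11 (so σ⁸ = 14641) and c = 11/60 = 0.183333: E[X⁴] = 14641 · (1 + 6·0.183333 + 6·(0.183333)² + (0.183333)³) = 14641 · 2.307829.

So E[X^4] = 33788.920051.


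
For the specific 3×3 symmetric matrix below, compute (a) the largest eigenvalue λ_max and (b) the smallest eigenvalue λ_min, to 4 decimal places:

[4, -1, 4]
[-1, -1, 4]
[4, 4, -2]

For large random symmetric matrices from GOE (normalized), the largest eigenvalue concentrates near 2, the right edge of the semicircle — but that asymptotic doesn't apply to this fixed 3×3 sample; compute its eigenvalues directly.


Since M is real symmetric, all three eigenvalues are real; they are the roots of det(λI − M) = λ³ − (tr M) λ² + s λ − det M, where s is the sum of the principal 2×2 minors.
tr M = 4 + (-1) + (-2) = 1.
s = (4·(-1) − (-1)²) + (4·(-2) − 4²) + ((-1)·(-2) − 4²) = -5 + (-24) + (-14) = -43.
det M (expand along row 1) = 4·(-14) − (-1)·(-14) + 4·0 = -70.
Characteristic polynomial: λ³ − λ² − 43λ + 70 = 0.
Substitute λ = y + (tr M)/3 = y + 0.333333 to remove the quadratic term: y³ + p·y + q = 0 with p = s − (tr M)²/3 = -43.333333 and q = −2(tr M)³/27 + (tr M)·s/3 − det M = 55.592593.
Three real roots ⇒ use the trigonometric (Viète) form: r = 2√(−p/3) = 7.601170, φ = arccos(3q/(p·r)) = arccos(-0.506332) = 2.101723 rad.
y_k = r·cos(φ/3 − 2πk/3) for k = 0, 1, 2 gives y = 5.810882, 1.338209, -7.149091.
λ_k = y_k + 0.333333 gives λ = 6.1442, 1.6715, -6.8158 (check: the sum is 1.0000 = tr M).

Hence λ_max = 6.1442 and λ_min = -6.8158.


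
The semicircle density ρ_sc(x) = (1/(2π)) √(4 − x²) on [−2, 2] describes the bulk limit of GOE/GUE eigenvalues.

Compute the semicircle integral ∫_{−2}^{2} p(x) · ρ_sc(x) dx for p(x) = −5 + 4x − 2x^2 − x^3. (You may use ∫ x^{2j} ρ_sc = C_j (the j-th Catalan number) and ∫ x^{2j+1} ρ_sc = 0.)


Write p(x) = Σ a_i x^i, split into monomials and integrate each against ρ_sc separately.
Using ∫ x^{2j} ρ_sc = C_j = (1/(j+1)) C(2j, j) (Catalan numbers) and ∫ x^{2j+1} ρ_sc = 0 (odd monomials vanish by symmetry):
  i = 0 (even): a_0 · C_{0} = -5 · 1 = -5
  i = 1 (odd): ∫ x^1 ρ_sc = 0 (vanishes)
  i = 2 (even): a_2 · C_{1} = -2 · 1 = -2
  i = 3 (odd): ∫ x^3 ρ_sc = 0 (vanishes)

Summing the contributions: ∫_{−2}^{2} p(x) ρ_sc(x) dx = (-5) + (-2) = -7.


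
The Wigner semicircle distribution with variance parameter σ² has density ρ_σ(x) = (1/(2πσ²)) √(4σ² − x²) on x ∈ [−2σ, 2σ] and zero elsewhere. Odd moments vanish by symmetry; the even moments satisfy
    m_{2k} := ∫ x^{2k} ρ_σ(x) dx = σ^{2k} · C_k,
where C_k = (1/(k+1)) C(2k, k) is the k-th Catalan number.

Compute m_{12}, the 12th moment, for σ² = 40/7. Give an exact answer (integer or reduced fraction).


By the scaled semicircle moment identity, m_{2k} = σ^{2k} · C_k with k = 6.
C_6 = (1/(k+1)) · C(2k, k) = (1/7) · C(12, 6) = (1/7) · 924 = 132.
σ^{2k} = (σ²)^k = (40/7)^6 = 4096000000/117649.

Therefore m_{12} = σ^{12} · C_6 = (4096000000/117649) · 132 = 540672000000/117649.


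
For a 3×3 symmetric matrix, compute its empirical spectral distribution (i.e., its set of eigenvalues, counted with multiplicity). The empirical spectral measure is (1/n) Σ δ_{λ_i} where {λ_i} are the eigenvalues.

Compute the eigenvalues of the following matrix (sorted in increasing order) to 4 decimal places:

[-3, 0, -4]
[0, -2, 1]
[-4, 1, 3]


Since M is real symmetric, all three eigenvalues are real; they are the roots of det(λI − M) = λ³ − (tr M) λ² + s λ − det M, where s is the sum of the principal 2×2 minors.
tr M = -3 + (-2) + 3 = -2.
s = ((-3)·(-2) − 0²) + ((-3)·3 − (-4)²) + ((-2)·3 − 1²) = 6 + (-25) + (-7) = -26.
det M (expand along row 1) = (-3)·(-7) − 0·4 + (-4)·(-8) = 53.
Characteristic polynomial: λ³ + 2λ² − 26λ − 53 = 0.
Substitute λ = y + (tr M)/3 = y − 0.666667 to remove the quadratic term: y³ + p·y + q = 0 with p = s − (tr M)²/3 = -27.333333 and q = −2(tr M)³/27 + (tr M)·s/3 − det M = -35.074074.
Three real roots ⇒ use the trigonometric (Viète) form: r = 2√(−p/3) = 6.036923, φ = arccos(3q/(p·r)) = arccos(0.637675) = 0.879320 rad.
y_k = r·cos(φ/3 − 2πk/3) for k = 0, 1, 2 gives y = 5.779454, -1.379174, -4.400279.
λ_k = y_k − 0.666667 gives λ = 5.1128, -2.0458, -5.0669 (check: the sum is -2.0000 = tr M).

Eigenvalues sorted in increasing order: [-5.0669, -2.0458, 5.1128].


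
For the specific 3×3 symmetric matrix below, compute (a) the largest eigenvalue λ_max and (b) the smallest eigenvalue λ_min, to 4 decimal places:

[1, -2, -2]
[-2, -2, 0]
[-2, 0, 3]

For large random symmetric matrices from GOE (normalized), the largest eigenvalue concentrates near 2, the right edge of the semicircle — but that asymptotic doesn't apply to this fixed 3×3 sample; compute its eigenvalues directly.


Since M is real symmetric, all three eigenvalues are real; they are the roots of det(λI − M) = λ³ − (tr M) λ² + s λ − det M, where s is the sum of the principal 2×2 minors.
tr M = 1 + (-2) + 3 = 2.
s = (1·(-2) − (-2)²) + (1·3 − (-2)²) + ((-2)·3 − 0²) = -6 + (-1) + (-6) = -13.
det M (expand along row 1) = 1·(-6) − (-2)·(-6) + (-2)·(-4) = -10.
Characteristic polynomial: λ³ − 2λ² − 13λ + 10 = 0.
Substitute λ = y + (tr M)/3 = y + 0.666667 to remove the quadratic term: y³ + p·y + q = 0 with p = s − (tr M)²/3 = -14.333333 and q = −2(tr M)³/27 + (tr M)·s/3 − det M = 0.740741.
Three real roots ⇒ use the trigonometric (Viète) form: r = 2√(−p/3) = 4.371626, φ = arccos(3q/(p·r)) = arccos(-0.035465) = 1.606269 rad.
y_k = r·cos(φ/3 − 2πk/3) for k = 0, 1, 2 gives y = 3.759830, 0.051689, -3.811519.
λ_k = y_k + 0.666667 gives λ = 4.4265, 0.7184, -3.1449 (check: the sum is 2.0000 = tr M).

Hence λ_max = 4.4265 and λ_min = -3.1449.


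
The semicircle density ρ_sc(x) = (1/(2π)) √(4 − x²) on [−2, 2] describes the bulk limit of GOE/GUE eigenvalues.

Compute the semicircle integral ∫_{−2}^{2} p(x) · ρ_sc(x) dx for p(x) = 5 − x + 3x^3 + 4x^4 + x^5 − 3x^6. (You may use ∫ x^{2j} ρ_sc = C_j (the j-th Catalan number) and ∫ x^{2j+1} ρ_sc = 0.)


Write p(x) = Σ a_i x^i, split into monomials and integrate each against ρ_sc separately.
Using ∫ x^{2j} ρ_sc = C_j = (1/(j+1)) C(2j, j) (Catalan numbers) and ∫ x^{2j+1} ρ_sc = 0 (odd monomials vanish by symmetry):
  i = 0 (even): a_0 · C_{0} = 5 · 1 = 5
  i = 1 (odd): ∫ x^1 ρ_sc = 0 (vanishes)
  i = 3 (odd): ∫ x^3 ρ_sc = 0 (vanishes)
  i = 4 (even): a_4 · C_{2} = 4 · 2 = 8
  i = 5 (odd): ∫ x^5 ρ_sc = 0 (vanishes)
  i = 6 (even): a_6 · C_{3} = -3 · 5 = -15

Summing the contributions: ∫_{−2}^{2} p(x) ρ_sc(x) dx = 5 + 8 + (-15) = -2.


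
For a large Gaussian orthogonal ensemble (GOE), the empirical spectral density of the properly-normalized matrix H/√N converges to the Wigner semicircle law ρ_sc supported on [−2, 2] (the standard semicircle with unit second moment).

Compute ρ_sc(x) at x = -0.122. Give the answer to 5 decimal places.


ρ_sc(x) = (1/(2π)) √(4 − x²). With x = -0.122:
  4 − x² = 4 − (-0.122)² = 4 − 0.014884 = 3.985116.
  √(4 − x²) = 1.996276.
  1/(2π) = 0.159155.
  ρ_sc(-0.122) = 0.159155 · 1.996276 = 0.317717.

Rounded to 5 decimal places: ρ_sc(-0.122) ≈ 0.31772.


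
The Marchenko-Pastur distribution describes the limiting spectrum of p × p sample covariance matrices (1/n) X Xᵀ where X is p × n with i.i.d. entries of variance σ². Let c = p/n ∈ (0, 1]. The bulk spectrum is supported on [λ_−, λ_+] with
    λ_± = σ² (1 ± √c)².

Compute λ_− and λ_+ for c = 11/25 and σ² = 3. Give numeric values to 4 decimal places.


c = 11/25 = 0.440000; √c = 0.663325.
λ_− = σ² (1 − √c)² = 3 · (1 − 0.663325)² = 3 · (0.336675)² = 0.340050.
λ_+ = σ² (1 + √c)² = 3 · (1 + 0.663325)² = 3 · (1.663325)² = 8.299950.

Rounded to 4 decimal places: λ_− ≈ 0.3401, λ_+ ≈ 8.2999.


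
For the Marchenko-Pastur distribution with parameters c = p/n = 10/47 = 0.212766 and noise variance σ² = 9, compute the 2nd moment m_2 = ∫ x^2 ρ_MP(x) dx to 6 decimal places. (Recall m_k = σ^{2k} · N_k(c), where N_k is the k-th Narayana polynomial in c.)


E[X²] = σ⁴ (1 + c) (second MP moment). With σ² = 9 (so σ⁴ = 81) and c = 10/47 = 0.212766: E[X²] = 81 · (1 + 0.212766) = 81 · 1.212766.

So E[X^2] = 98.234043.


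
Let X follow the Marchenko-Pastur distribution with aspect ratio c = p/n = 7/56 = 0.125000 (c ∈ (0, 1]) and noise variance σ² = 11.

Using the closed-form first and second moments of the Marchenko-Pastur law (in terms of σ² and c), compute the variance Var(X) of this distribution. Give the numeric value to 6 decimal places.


Recall the MP moments m_1 = E[X] = σ² and m_2 = E[X²] = σ⁴ (1 + c).
m_1 = E[X] = σ² = 11, so m_1² = 121.
m_2 = E[X²] = σ⁴ (1 + c) = 121 · (1 + 0.125000) = 121 · 1.125000 = 136.125000.
(Note m_2 − m_1² simplifies to c · σ⁴ = 0.125000 · 121.)

Var(X) = m_2 − m_1² = 136.125000 − 121 = 15.125000.


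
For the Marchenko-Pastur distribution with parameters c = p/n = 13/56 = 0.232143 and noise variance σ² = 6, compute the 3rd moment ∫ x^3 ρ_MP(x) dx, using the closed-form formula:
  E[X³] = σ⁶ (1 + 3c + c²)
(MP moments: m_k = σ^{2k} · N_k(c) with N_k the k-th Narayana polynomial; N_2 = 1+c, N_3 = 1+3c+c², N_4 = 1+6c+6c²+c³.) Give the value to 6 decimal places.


E[X³] = σ⁶ (1 + 3c + c²) (third MP moment). With σ² = 6 (so σ⁶ = 216) and c = 13/56 = 0.232143: E[X³] = 216 · (1 + 3·0.232143 + (0.232143)²) = 216 · 1.750319.

So E[X^3] = 378.068878.


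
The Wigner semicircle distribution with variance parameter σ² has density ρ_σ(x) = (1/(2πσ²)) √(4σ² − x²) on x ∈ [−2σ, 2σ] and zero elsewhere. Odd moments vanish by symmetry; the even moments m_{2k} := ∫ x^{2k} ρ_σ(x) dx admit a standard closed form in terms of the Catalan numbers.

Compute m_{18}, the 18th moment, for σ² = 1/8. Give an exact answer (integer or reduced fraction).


By the scaled semicircle moment identity, m_{2k} = σ^{2k} · C_k with k = 9.
C_9 = (1/(k+1)) · C(2k, k) = (1/10) · C(18, 9) = (1/10) · 48620 = 4862.
σ^{2k} = (σ²)^k = (1/8)^9 = 1/134217728.

Therefore m_{18} = σ^{18} · C_9 = (1/134217728) · 4862 = 2431/67108864.


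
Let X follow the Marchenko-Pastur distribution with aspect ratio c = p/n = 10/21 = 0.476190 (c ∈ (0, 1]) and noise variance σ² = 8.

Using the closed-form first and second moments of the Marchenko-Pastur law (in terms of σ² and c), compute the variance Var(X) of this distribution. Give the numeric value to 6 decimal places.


Recall the MP moments m_1 = E[X] = σ² and m_2 = E[X²] = σ⁴ (1 + c).
m_1 = E[X] = σ² = 8, so m_1² = 64.
m_2 = E[X²] = σ⁴ (1 + c) = 64 · (1 + 0.476190) = 64 · 1.476190 = 94.476190.
(Note m_2 − m_1² simplifies to c · σ⁴ = 0.476190 · 64.)

Var(X) = m_2 − m_1² = 94.476190 − 64 = 30.476190.


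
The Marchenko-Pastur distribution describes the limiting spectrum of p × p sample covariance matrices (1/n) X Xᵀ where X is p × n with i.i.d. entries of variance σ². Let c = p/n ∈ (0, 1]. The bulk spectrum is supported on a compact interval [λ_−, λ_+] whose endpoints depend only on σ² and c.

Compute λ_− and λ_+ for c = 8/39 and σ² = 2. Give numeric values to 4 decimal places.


c = 8/39 = 0.205128; √c = 0.452911.
λ_− = σ² (1 − √c)² = 2 · (1 − 0.452911)² = 2 · (0.547089)² = 0.598613.
λ_+ = σ² (1 + √c)² = 2 · (1 + 0.452911)² = 2 · (1.452911)² = 4.221900.

Rounded to 4 decimal places: λ_− ≈ 0.5986, λ_+ ≈ 4.2219.


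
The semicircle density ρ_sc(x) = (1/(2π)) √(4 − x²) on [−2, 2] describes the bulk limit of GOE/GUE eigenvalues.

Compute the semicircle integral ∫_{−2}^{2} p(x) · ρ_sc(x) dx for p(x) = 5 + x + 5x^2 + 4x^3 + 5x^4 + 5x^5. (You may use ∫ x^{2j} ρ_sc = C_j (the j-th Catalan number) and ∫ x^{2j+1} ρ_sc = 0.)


Write p(x) = Σ a_i x^i, split into monomials and integrate each against ρ_sc separately.
Using ∫ x^{2j} ρ_sc = C_j = (1/(j+1)) C(2j, j) (Catalan numbers) and ∫ x^{2j+1} ρ_sc = 0 (odd monomials vanish by symmetry):
  i = 0 (even): a_0 · C_{0} = 5 · 1 = 5
  i = 1 (odd): ∫ x^1 ρ_sc = 0 (vanishes)
  i = 2 (even): a_2 · C_{1} = 5 · 1 = 5
  i = 3 (odd): ∫ x^3 ρ_sc = 0 (vanishes)
  i = 4 (even): a_4 · C_{2} = 5 · 2 = 10
  i = 5 (odd): ∫ x^5 ρ_sc = 0 (vanishes)

Summing the contributions: ∫_{−2}^{2} p(x) ρ_sc(x) dx = 5 + 5 + 10 = 20.


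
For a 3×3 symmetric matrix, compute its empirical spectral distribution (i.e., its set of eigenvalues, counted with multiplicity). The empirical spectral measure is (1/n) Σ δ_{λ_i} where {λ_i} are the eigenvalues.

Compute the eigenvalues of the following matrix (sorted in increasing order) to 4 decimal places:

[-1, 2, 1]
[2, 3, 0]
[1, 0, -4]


Since M is real symmetric, all three eigenvalues are real; they are the roots of det(λI − M) = λ³ − (tr M) λ² + s λ − det M, where s is the sum of the principal 2×2 minors.
tr M = -1 + 3 + (-4) = -2.
s = ((-1)·3 − 2²) + ((-1)·(-4) − 1²) + (3·(-4) − 0²) = -7 + 3 + (-12) = -16.
det M (expand along row 1) = (-1)·(-12) − 2·(-8) + 1·(-3) = 25.
Characteristic polynomial: λ³ + 2λ² − 16λ − 25 = 0.
Substitute λ = y + (tr M)/3 = y − 0.666667 to remove the quadratic term: y³ + p·y + q = 0 with p = s − (tr M)²/3 = -17.333333 and q = −2(tr M)³/27 + (tr M)·s/3 − det M = -13.740741.
Three real roots ⇒ use the trigonometric (Viète) form: r = 2√(−p/3) = 4.807402, φ = arccos(3q/(p·r)) = arccos(0.494697) = 1.053311 rad.
y_k = r·cos(φ/3 − 2πk/3) for k = 0, 1, 2 gives y = 4.514120, -0.825148, -3.688973.
λ_k = y_k − 0.666667 gives λ = 3.8475, -1.4918, -4.3556 (check: the sum is -2.0000 = tr M).

Eigenvalues sorted in increasing order: [-4.3556, -1.4918, 3.8475].


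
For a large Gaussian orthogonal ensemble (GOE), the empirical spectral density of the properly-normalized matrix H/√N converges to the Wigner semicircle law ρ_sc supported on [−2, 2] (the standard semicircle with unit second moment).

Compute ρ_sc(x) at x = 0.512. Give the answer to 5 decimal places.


ρ_sc(x) = (1/(2π)) √(4 − x²). With x = 0.512:
  4 − x² = 4 − (0.512)² = 4 − 0.262144 = 3.737856.
  √(4 − x²) = 1.933354.
  1/(2π) = 0.159155.
  ρ_sc(0.512) = 0.159155 · 1.933354 = 0.307703.

Rounded to 5 decimal places: ρ_sc(0.512) ≈ 0.30770.


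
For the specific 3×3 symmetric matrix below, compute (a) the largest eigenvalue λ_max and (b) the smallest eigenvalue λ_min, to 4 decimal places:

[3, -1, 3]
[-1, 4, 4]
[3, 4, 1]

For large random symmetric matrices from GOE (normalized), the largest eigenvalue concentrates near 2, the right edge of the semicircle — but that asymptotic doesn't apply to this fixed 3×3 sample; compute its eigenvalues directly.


Since M is real symmetric, all three eigenvalues are real; they are the roots of det(λI − M) = λ³ − (tr M) λ² + s λ − det M, where s is the sum of the principal 2×2 minors.
tr M = 3 + 4 + 1 = 8.
s = (3·4 − (-1)²) + (3·1 − 3²) + (4·1 − 4²) = 11 + (-6) + (-12) = -7.
det M (expand along row 1) = 3·(-12) − (-1)·(-13) + 3·(-16) = -97.
Characteristic polynomial: λ³ − 8λ² − 7λ + 97 = 0.
Substitute λ = y + (tr M)/3 = y + 2.666667 to remove the quadratic term: y³ + p·y + q = 0 with p = s − (tr M)²/3 = -28.333333 and q = −2(tr M)³/27 + (tr M)·s/3 − det M = 40.407407.
Three real roots ⇒ use the trigonometric (Viète) form: r = 2√(−p/3) = 6.146363, φ = arccos(3q/(p·r)) = arccos(-0.696092) = 2.340735 rad.
y_k = r·cos(φ/3 − 2πk/3) for k = 0, 1, 2 gives y = 4.368473, 1.560182, -5.928655.
λ_k = y_k + 2.666667 gives λ = 7.0351, 4.2268, -3.2620 (check: the sum is 8.0000 = tr M).

Hence λ_max = 7.0351 and λ_min = -3.2620.


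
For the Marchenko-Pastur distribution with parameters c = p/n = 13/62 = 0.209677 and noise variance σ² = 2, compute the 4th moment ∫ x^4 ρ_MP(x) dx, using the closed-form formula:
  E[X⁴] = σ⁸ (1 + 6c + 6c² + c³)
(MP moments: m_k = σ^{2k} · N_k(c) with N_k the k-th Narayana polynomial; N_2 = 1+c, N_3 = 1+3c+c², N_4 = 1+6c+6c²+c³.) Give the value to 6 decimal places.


E[X⁴] = σ⁸ (1 + 6c + 6c² + c³) (fourth MP moment). With σ² = 2 (so σ⁸ = 16) and c = 13/62 = 0.209677: E[X⁴] = 16 · (1 + 6·0.209677 + 6·(0.209677)² + (0.209677)³) = 16 · 2.531071.

So E[X^4] = 40.497130.


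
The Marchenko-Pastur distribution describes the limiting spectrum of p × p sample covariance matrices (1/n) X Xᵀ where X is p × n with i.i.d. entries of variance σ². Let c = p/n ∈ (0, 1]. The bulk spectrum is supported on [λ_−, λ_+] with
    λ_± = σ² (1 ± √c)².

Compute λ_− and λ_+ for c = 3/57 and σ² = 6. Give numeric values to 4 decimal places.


c = 3/57 = 0.052632; √c = 0.229416.
λ_− = σ² (1 − √c)² = 6 · (1 − 0.229416)² = 6 · (0.770584)² = 3.562801.
λ_+ = σ² (1 + √c)² = 6 · (1 + 0.229416)² = 6 · (1.229416)² = 9.068778.

Rounded to 4 decimal places: λ_− ≈ 3.5628, λ_+ ≈ 9.0688.


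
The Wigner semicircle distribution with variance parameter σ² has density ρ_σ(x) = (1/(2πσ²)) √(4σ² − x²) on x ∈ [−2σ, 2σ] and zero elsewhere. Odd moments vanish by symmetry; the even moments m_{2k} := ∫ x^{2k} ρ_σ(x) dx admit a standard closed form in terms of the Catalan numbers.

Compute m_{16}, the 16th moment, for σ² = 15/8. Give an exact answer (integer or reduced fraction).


By the scaled semicircle moment identity, m_{2k} = σ^{2k} · C_k with k = 8.
C_8 = (1/(k+1)) · C(2k, k) = (1/9) · C(16, 8) = (1/9) · 12870 = 1430.
σ^{2k} = (σ²)^k = (15/8)^8 = 2562890625/16777216.

Therefore m_{16} = σ^{16} · C_8 = (2562890625/16777216) · 1430 = 1832466796875/8388608.


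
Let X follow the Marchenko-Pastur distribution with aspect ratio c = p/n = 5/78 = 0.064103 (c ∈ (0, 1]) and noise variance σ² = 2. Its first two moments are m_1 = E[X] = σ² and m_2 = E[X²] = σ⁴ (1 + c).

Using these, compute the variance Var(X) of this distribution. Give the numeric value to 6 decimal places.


m_1 = E[X] = σ² = 2, so m_1² = 4.
m_2 = E[X²] = σ⁴ (1 + c) = 4 · (1 + 0.064103) = 4 · 1.064103 = 4.256410.
(Note m_2 − m_1² simplifies to c · σ⁴ = 0.064103 · 4.)

Var(X) = m_2 − m_1² = 4.256410 − 4 = 0.256410.


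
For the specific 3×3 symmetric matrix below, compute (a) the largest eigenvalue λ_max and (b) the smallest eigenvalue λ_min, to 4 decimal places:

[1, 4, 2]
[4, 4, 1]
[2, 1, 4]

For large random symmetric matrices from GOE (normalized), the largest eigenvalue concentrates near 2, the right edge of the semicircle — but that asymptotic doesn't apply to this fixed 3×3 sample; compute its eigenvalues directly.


Since M is real symmetric, all three eigenvalues are real; they are the roots of det(λI − M) = λ³ − (tr M) λ² + s λ − det M, where s is the sum of the principal 2×2 minors.
tr M = 1 + 4 + 4 = 9.
s = (1·4 − 4²) + (1·4 − 2²) + (4·4 − 1²) = -12 + 0 + 15 = 3.
det M (expand along row 1) = 1·15 − 4·14 + 2·(-4) = -49.
Characteristic polynomial: λ³ − 9λ² + 3λ + 49 = 0.
Substitute λ = y + (tr M)/3 = y + 3.000000 to remove the quadratic term: y³ + p·y + q = 0 with p = s − (tr M)²/3 = -24.000000 and q = −2(tr M)³/27 + (tr M)·s/3 − det M = 4.000000.
Three real roots ⇒ use the trigonometric (Viète) form: r = 2√(−p/3) = 5.656854, φ = arccos(3q/(p·r)) = arccos(-0.088388) = 1.659300 rad.
y_k = r·cos(φ/3 − 2πk/3) for k = 0, 1, 2 gives y = 4.813418, 0.166860, -4.980278.
λ_k = y_k + 3.000000 gives λ = 7.8134, 3.1669, -1.9803 (check: the sum is 9.0000 = tr M).

Hence λ_max = 7.8134 and λ_min = -1.9803.


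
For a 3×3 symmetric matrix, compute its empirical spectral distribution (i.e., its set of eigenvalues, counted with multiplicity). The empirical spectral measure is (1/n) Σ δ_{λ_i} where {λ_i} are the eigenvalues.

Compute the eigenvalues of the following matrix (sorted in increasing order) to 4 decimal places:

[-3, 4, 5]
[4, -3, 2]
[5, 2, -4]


Since M is real symmetric, all three eigenvalues are real; they are the roots of det(λI − M) = λ³ − (tr M) λ² + s λ − det M, where s is the sum of the principal 2×2 minors.
tr M = -3 + (-3) + (-4) = -10.
s = ((-3)·(-3) − 4²) + ((-3)·(-4) − 5²) + ((-3)·(-4) − 2²) = -7 + (-13) + 8 = -12.
det M (expand along row 1) = (-3)·8 − 4·(-26) + 5·23 = 195.
Characteristic polynomial: λ³ + 10λ² − 12λ − 195 = 0.
Substitute λ = y + (tr M)/3 = y − 3.333333 to remove the quadratic term: y³ + p·y + q = 0 with p = s − (tr M)²/3 = -45.333333 and q = −2(tr M)³/27 + (tr M)·s/3 − det M = -80.925926.
Three real roots ⇒ use the trigonometric (Viète) form: r = 2√(−p/3) = 7.774603, φ = arccos(3q/(p·r)) = arccos(0.688832) = 0.810920 rad.
y_k = r·cos(φ/3 − 2πk/3) for k = 0, 1, 2 gives y = 7.492299, -1.948256, -5.544044.
λ_k = y_k − 3.333333 gives λ = 4.1590, -5.2816, -8.8774 (check: the sum is -10.0000 = tr M).

Eigenvalues sorted in increasing order: [-8.8774, -5.2816, 4.1590].


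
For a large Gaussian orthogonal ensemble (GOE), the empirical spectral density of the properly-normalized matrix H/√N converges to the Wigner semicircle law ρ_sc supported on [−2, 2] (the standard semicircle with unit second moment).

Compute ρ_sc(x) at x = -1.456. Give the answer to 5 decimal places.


ρ_sc(x) = (1/(2π)) √(4 − x²). With x = -1.456:
  4 − x² = 4 − (-1.456)² = 4 − 2.119936 = 1.880064.
  √(4 − x²) = 1.371154.
  1/(2π) = 0.159155.
  ρ_sc(-1.456) = 0.159155 · 1.371154 = 0.218226.

Rounded to 5 decimal places: ρ_sc(-1.456) ≈ 0.21823.


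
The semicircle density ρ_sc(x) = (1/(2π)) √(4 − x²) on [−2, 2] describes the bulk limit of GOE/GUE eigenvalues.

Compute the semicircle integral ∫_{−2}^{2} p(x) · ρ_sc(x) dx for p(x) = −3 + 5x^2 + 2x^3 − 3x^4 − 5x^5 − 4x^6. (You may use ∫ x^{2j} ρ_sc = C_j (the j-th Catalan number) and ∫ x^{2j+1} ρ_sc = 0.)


Write p(x) = Σ a_i x^i, split into monomials and integrate each against ρ_sc separately.
Using ∫ x^{2j} ρ_sc = C_j = (1/(j+1)) C(2j, j) (Catalan numbers) and ∫ x^{2j+1} ρ_sc = 0 (odd monomials vanish by symmetry):
  i = 0 (even): a_0 · C_{0} = -3 · 1 = -3
  i = 2 (even): a_2 · C_{1} = 5 · 1 = 5
  i = 3 (odd): ∫ x^3 ρ_sc = 0 (vanishes)
  i = 4 (even): a_4 · C_{2} = -3 · 2 = -6
  i = 5 (odd): ∫ x^5 ρ_sc = 0 (vanishes)
  i = 6 (even): a_6 · C_{3} = -4 · 5 = -20

Summing the contributions: ∫_{−2}^{2} p(x) ρ_sc(x) dx = (-3) + 5 + (-6) + (-20) = -24.


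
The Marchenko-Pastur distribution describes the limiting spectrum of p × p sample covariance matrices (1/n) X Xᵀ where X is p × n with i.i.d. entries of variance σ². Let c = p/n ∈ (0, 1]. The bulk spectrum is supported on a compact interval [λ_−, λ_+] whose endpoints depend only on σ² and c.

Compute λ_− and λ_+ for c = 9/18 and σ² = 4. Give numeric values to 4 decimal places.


c = 9/18 = 0.500000; √c = 0.707107.
λ_− = σ² (1 − √c)² = 4 · (1 − 0.707107)² = 4 · (0.292893)² = 0.343146.
λ_+ = σ² (1 + √c)² = 4 · (1 + 0.707107)² = 4 · (1.707107)² = 11.656854.

Rounded to 4 decimal places: λ_− ≈ 0.3431, λ_+ ≈ 11.6569.


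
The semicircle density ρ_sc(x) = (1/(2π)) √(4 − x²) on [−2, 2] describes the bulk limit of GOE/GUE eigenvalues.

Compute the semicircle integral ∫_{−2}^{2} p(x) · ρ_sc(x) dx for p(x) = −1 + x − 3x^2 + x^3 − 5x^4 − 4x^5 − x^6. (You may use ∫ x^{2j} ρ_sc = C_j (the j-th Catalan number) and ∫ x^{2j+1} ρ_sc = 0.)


Write p(x) = Σ a_i x^i, split into monomials and integrate each against ρ_sc separately.
Using ∫ x^{2j} ρ_sc = C_j = (1/(j+1)) C(2j, j) (Catalan numbers) and ∫ x^{2j+1} ρ_sc = 0 (odd monomials vanish by symmetry):
  i = 0 (even): a_0 · C_{0} = -1 · 1 = -1
  i = 1 (odd): ∫ x^1 ρ_sc = 0 (vanishes)
  i = 2 (even): a_2 · C_{1} = -3 · 1 = -3
  i = 3 (odd): ∫ x^3 ρ_sc = 0 (vanishes)
  i = 4 (even): a_4 · C_{2} = -5 · 2 = -10
  i = 5 (odd): ∫ x^5 ρ_sc = 0 (vanishes)
  i = 6 (even): a_6 · C_{3} = -1 · 5 = -5

Summing the contributions: ∫_{−2}^{2} p(x) ρ_sc(x) dx = (-1) + (-3) + (-10) + (-5) = -19.


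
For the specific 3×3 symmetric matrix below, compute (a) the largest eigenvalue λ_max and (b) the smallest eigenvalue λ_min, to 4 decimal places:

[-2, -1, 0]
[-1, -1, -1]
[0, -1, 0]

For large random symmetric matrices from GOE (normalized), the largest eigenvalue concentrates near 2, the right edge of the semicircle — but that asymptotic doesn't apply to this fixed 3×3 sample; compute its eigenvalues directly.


Since M is real symmetric, all three eigenvalues are real; they are the roots of det(λI − M) = λ³ − (tr M) λ² + s λ − det M, where s is the sum of the principal 2×2 minors.
tr M = -2 + (-1) + 0 = -3.
s = ((-2)·(-1) − (-1)²) + ((-2)·0 − 0²) + ((-1)·0 − (-1)²) = 1 + 0 + (-1) = 0.
det M (expand along row 1) = (-2)·(-1) − (-1)·0 + 0·1 = 2.
Characteristic polynomial: λ³ + 3λ² − 2 = 0.
Substitute λ = y + (tr M)/3 = y − 1.000000 to remove the quadratic term: y³ + p·y + q = 0 with p = s − (tr M)²/3 = -3.000000 and q = −2(tr M)³/27 + (tr M)·s/3 − det M = 0.000000.
Three real roots ⇒ use the trigonometric (Viète) form: r = 2√(−p/3) = 2.000000, φ = arccos(3q/(p·r)) = arccos(0.000000) = 1.570796 rad.
y_k = r·cos(φ/3 − 2πk/3) for k = 0, 1, 2 gives y = 1.732051, 0.000000, -1.732051.
λ_k = y_k − 1.000000 gives λ = 0.7321, -1.0000, -2.7321 (check: the sum is -3.0000 = tr M).

Hence λ_max = 0.7321 and λ_min = -2.7321.


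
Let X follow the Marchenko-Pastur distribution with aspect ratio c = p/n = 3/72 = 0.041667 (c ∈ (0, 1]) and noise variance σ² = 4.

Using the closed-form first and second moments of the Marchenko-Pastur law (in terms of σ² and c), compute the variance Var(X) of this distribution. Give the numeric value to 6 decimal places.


Recall the MP moments m_1 = E[X] = σ² and m_2 = E[X²] = σ⁴ (1 + c).
m_1 = E[X] = σ² = 4, so m_1² = 16.
m_2 = E[X²] = σ⁴ (1 + c) = 16 · (1 + 0.041667) = 16 · 1.041667 = 16.666667.
(Note m_2 − m_1² simplifies to c · σ⁴ = 0.041667 · 16.)

Var(X) = m_2 − m_1² = 16.666667 − 16 = 0.666667.


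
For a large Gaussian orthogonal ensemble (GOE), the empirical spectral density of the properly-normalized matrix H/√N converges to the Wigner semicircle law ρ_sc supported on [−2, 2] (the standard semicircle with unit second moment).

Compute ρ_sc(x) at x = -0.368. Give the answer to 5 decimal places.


ρ_sc(x) = (1/(2π)) √(4 − x²). With x = -0.368:
  4 − x² = 4 − (-0.368)² = 4 − 0.135424 = 3.864576.
  √(4 − x²) = 1.965852.
  1/(2π) = 0.159155.
  ρ_sc(-0.368) = 0.159155 · 1.965852 = 0.312875.

Rounded to 5 decimal places: ρ_sc(-0.368) ≈ 0.31288.


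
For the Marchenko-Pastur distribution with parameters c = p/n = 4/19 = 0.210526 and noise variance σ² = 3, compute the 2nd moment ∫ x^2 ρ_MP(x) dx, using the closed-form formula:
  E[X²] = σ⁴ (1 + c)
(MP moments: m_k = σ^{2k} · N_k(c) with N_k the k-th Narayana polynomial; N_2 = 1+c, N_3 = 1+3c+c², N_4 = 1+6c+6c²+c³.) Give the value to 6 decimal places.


E[X²] = σ⁴ (1 + c) (second MP moment). With σ² = 3 (so σ⁴ = 9) and c = 4/19 = 0.210526: E[X²] = 9 · (1 + 0.210526) = 9 · 1.210526.

So E[X^2] = 10.894737.


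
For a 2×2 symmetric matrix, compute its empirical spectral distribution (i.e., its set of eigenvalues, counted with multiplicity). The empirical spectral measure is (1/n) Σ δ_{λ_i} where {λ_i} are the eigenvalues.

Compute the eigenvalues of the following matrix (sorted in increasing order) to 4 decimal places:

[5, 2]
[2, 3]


Since M is real symmetric, both eigenvalues are real; they are the roots of det(λI − M) = λ² − (tr M) λ + det M.
tr M = 5 + 3 = 8.
det M = 5·3 − 2² = 15 − 4 = 11.
Characteristic polynomial: λ² − 8λ + 11 = 0.
Discriminant Δ = (tr M)² − 4·det M = 64 − 44 = 20; √Δ = 4.472136.
λ = (tr M ± √Δ)/2 = (8 ± 4.472136)/2, giving (tr M − √Δ)/2 = 1.7639 and (tr M + √Δ)/2 = 6.2361.

Eigenvalues sorted in increasing order: [1.7639, 6.2361].
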